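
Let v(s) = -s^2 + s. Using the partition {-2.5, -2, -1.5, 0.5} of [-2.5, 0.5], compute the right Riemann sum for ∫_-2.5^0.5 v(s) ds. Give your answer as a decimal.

Subinterval widths: 0.5, 0.5, 2.
Right endpoints: -2, -1.5, 0.5.
v(-2) = -6, v(-1.5) = -3.75, v(0.5) = 0.25.
Sum = Σ Δs_i · v(s_i).
Sum = -4.375.

-4.375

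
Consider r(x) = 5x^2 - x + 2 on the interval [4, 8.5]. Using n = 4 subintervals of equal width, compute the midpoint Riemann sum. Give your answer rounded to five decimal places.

Δx = (8.5 − 4)/4 = 1.125.
Midpoints: 4.5625, 5.6875, 6.8125, 7.9375.
r(4.5625) = 101.51953125, r(5.6875) = 158.05078125, r(6.8125) = 227.23828125, r(7.9375) = 309.08203125.
Sum = Δx · [r(4.5625) + r(5.6875) + r(6.8125) + r(7.9375)].
Sum ≈ 895.37695.

895.37695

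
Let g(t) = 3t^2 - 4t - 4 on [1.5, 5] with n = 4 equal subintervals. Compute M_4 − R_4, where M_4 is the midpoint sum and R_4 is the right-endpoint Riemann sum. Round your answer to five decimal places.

-25.74414

M_4 ≈ 61.4550781.
R_4 = 87.19921875.
M_4 − R_4 ≈ -25.74414.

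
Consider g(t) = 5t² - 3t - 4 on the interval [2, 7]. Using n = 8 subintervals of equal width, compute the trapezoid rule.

472.4609375

Δt = (7 − 2)/8 = 0.625.
g(2) = 10, g(2.625) = 22.578125, g(3.25) = 39.0625, g(3.875) = 59.453125, g(4.5) = 83.75, g(5.125) = 111.953125, g(5.75) = 144.0625, g(6.375) = 180.078125, g(7) = 220.
T_8 = (Δt/2)·[g(t_0) + 2g(t_1) + ... + 2g(t_{7}) + g(t_8)].
Sum = 472.4609375.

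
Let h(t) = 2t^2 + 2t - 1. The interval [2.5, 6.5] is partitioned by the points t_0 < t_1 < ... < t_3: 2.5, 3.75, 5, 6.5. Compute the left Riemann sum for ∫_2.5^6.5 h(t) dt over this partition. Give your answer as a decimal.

152.40625

Subinterval widths: 1.25, 1.25, 1.5.
Left endpoints: 2.5, 3.75, 5.
h(2.5) = 16.5, h(3.75) = 34.625, h(5) = 59.
Sum = Σ Δt_i · h(t_i).
Sum = 152.40625.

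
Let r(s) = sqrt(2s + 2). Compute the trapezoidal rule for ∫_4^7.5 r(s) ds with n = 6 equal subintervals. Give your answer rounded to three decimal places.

12.821

Δs = (7.5 − 4)/6 = 7/12.
r(4) ≈ 3.162, r(55/12) ≈ 3.342, r(31/6) ≈ 3.512, r(5.75) ≈ 3.674, r(19/3) ≈ 3.830, r(83/12) ≈ 3.979, r(7.5) ≈ 4.123.
T_6 = (Δs/2)·[r(s_0) + 2r(s_1) + ... + 2r(s_{5}) + r(s_6)].
Sum ≈ 12.821.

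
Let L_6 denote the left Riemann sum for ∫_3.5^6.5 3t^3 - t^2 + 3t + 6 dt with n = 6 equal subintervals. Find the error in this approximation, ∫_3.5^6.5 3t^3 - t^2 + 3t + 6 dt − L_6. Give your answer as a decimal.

Exact integral: ∫_3.5^6.5 f(t) dt = 1212.
L_6 = 1048.9375.
Error = 1212 − 1048.9375 = 163.0625.

163.0625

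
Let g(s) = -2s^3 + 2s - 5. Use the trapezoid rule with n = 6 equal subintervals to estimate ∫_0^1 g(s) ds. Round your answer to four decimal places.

-4.5139

Δs = (1 − 0)/6 = 1/6.
g(0) = -5, g(1/6) = -505/108, g(1/3) = -119/27, g(0.5) = -4.25, g(2/3) = -115/27, g(5/6) = -485/108, g(1) = -5.
T_6 = (Δs/2)·[g(s_0) + 2g(s_1) + ... + 2g(s_{5}) + g(s_6)].
Sum ≈ -4.5139.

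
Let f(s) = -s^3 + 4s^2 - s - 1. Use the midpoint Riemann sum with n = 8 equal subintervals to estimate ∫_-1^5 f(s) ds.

-5.4375

Δs = (5 − (-1))/8 = 0.75.
Midpoints: -0.625, 0.125, 0.875, 1.625, 2.375, 3.125, 3.875, 4.625.
f(-0.625) = 733/512, f(0.125) = -545/512, f(0.875) = 265/512, f(1.625) = 1867/512, f(2.375) = 2965/512, f(3.125) = 2263/512, f(3.875) = -1535/512, f(4.625) = -9725/512.
Sum = Δs · [f(-0.625) + f(0.125) + f(0.875) + ...].
Sum = -5.4375.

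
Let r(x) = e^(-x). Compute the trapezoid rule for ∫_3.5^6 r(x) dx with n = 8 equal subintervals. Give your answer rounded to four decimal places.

0.0279

Δx = (6 − 3.5)/8 = 0.3125.
r(3.5) ≈ 0.0302, r(3.8125) ≈ 0.0221, r(4.125) ≈ 0.0162, r(4.4375) ≈ 0.0118, r(4.75) ≈ 0.0087, r(5.0625) ≈ 0.0063, r(5.375) ≈ 0.0046, r(5.6875) ≈ 0.0034, r(6) ≈ 0.0025.
T_8 = (Δx/2)·[r(x_0) + 2r(x_1) + ... + 2r(x_{7}) + r(x_8)].
Sum ≈ 0.0279.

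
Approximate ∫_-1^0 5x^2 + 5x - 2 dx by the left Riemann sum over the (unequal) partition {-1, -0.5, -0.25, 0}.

Subinterval widths: 0.5, 0.25, 0.25.
Left endpoints: -1, -0.5, -0.25.
f(-1) = -2, f(-0.5) = -3.25, f(-0.25) = -2.9375.
Sum = Σ Δx_i · f(x_i).
Sum = -2.546875.

-2.546875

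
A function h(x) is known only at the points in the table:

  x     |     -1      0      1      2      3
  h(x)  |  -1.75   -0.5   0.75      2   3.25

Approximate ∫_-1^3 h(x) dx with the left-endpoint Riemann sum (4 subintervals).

0.5

Δx = 1.
Sum = 1·[(-1.75) + (-0.5) + 0.75 + 2] = 0.5.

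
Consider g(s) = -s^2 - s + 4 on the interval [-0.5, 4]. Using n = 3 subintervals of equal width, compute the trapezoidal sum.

-12.9375

Δs = (4 − (-0.5))/3 = 1.5.
g(-0.5) = 4.25, g(1) = 2, g(2.5) = -4.75, g(4) = -16.
T_3 = (Δs/2)·[g(s_0) + 2g(s_1) + 2g(s_2) + g(s_3)].
Sum = -12.9375.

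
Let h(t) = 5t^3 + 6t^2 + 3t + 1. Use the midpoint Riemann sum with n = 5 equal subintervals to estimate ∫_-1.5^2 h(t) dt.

Δt = (2 − (-1.5))/5 = 0.7.
Midpoints: -1.15, -0.45, 0.25, 0.95, 1.65.
h(-1.15) = -2.119375, h(-0.45) = 0.409375, h(0.25) = 2.203125, h(0.95) = 13.551875, h(1.65) = 44.745625.
Sum = Δt · [h(-1.15) + h(-0.45) + h(0.25) + h(0.95) + h(1.65)].
Sum = 41.1534375.

41.1534375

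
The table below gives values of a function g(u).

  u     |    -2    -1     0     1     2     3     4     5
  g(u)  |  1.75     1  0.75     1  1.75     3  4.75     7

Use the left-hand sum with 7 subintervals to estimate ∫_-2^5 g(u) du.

Δu = 1.
Sum = 1·[1.75 + 1 + 0.75 + 1 + 1.75 + 3 + 4.75] = 14.

14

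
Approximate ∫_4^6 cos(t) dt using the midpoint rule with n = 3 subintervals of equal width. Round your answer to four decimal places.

Δt = (6 − 4)/3 = 2/3.
Midpoints: 13/3, 5, 17/3.
f(13/3) ≈ -0.3700, f(5) ≈ 0.2837, f(17/3) ≈ 0.8159.
Sum = Δt · [f(13/3) + f(5) + f(17/3)].
Sum ≈ 0.4863.

0.4863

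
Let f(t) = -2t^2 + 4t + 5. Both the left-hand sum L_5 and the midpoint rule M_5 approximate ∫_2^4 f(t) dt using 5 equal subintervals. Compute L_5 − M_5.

3.04

L_5 = -0.24.
M_5 = -3.28.
L_5 − M_5 = 3.04.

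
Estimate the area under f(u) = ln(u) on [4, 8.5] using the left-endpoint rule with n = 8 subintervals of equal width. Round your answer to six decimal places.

Δu = (8.5 − 4)/8 = 0.5625.
Left endpoints: 4, 4.5625, 5.125, 5.6875, 6.25, 6.8125, 7.375, 7.9375.
f(4) ≈ 1.386294, f(4.5625) ≈ 1.517871, f(5.125) ≈ 1.634131, f(5.6875) ≈ 1.738271, f(6.25) ≈ 1.832581, f(6.8125) ≈ 1.918759, f(7.375) ≈ 1.998096, f(7.9375) ≈ 2.071598.
Sum = Δu · [f(4) + f(4.5625) + f(5.125) + ...].
Sum ≈ 7.929901.

7.929901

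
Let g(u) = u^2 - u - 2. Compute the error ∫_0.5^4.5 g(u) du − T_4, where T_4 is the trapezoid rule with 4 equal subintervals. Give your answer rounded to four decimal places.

Exact integral: ∫_0.5^4.5 g(u) du ≈ 12.333333.
T_4 = 13.
Error ≈ 12.333333 − 13 ≈ -0.6667.

-0.6667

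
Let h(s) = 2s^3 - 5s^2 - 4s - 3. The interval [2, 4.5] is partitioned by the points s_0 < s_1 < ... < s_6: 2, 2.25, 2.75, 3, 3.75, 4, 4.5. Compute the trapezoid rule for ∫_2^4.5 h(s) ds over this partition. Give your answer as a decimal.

Subinterval widths: 0.25, 0.5, 0.25, 0.75, 0.25, 0.5.
h(2) = -15, h(2.25) = -14.53125, h(2.75) = -10.21875, h(3) = -6, h(3.75) = 17.15625, h(4) = 29, h(4.5) = 60.
On each subinterval the trapezoid contributes (Δs_i/2)·[h(s_{i-1}) + h(s_i)].
Sum = 20.296875.

20.296875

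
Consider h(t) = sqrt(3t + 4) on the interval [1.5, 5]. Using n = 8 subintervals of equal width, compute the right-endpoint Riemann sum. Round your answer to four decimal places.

13.2103

Δt = (5 − 1.5)/8 = 0.4375.
Right endpoints: 1.9375, 2.375, 2.8125, 3.25, 3.6875, 4.125, 4.5625, 5.
h(1.9375) ≈ 3.1325, h(2.375) ≈ 3.3354, h(2.8125) ≈ 3.5267, h(3.25) ≈ 3.7081, h(3.6875) ≈ 3.8810, h(4.125) ≈ 4.0466, h(4.5625) ≈ 4.2057, h(5) ≈ 4.3589.
Sum = Δt · [h(1.9375) + h(2.375) + h(2.8125) + ...].
Sum ≈ 13.2103.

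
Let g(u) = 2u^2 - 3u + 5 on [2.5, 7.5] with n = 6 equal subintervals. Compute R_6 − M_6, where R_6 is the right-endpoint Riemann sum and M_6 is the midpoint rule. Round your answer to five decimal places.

R_6 ≈ 257.4074074.
M_6 ≈ 220.2546296.
R_6 − M_6 ≈ 37.15278.

37.15278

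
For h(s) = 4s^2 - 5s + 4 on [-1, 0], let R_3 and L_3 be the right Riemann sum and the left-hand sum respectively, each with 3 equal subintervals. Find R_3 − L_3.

-3

R_3 ≈ 6.407407.
L_3 ≈ 9.407407.
R_3 − L_3 = -3.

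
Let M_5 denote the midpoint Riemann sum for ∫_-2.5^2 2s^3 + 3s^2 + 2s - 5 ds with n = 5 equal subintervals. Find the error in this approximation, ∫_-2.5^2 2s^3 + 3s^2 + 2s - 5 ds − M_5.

Exact integral: ∫_-2.5^2 f(s) ds = -12.65625.
M_5 = -13.111875.
Error = -12.65625 − (-13.111875) = 0.455625.

0.455625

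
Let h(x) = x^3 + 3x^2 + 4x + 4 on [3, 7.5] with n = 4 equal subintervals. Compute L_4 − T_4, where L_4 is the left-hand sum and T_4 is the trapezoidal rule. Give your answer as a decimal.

-311.9765625

L_4 ≈ 983.9619141.
T_4 ≈ 1295.9384766.
L_4 − T_4 = -311.9765625.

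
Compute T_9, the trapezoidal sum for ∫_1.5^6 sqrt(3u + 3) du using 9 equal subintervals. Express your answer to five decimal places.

Δu = (6 − 1.5)/9 = 0.5.
f(1.5) ≈ 2.73861, f(2) ≈ 3.00000, f(2.5) ≈ 3.24037, f(3) ≈ 3.46410, f(3.5) ≈ 3.67423, f(4) ≈ 3.87298, f(4.5) ≈ 4.06202, f(5) ≈ 4.24264, f(5.5) ≈ 4.41588, f(6) ≈ 4.58258.
T_9 = (Δu/2)·[f(u_0) + 2f(u_1) + ... + 2f(u_{8}) + f(u_9)].
Sum ≈ 16.81641.

16.81641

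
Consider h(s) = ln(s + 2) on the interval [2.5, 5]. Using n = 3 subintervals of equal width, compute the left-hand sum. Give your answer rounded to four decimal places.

Δs = (5 − 2.5)/3 = 5/6.
Left endpoints: 2.5, 10/3, 25/6.
h(2.5) ≈ 1.5041, h(10/3) ≈ 1.6740, h(25/6) ≈ 1.8192.
Sum = Δs · [h(2.5) + h(10/3) + h(25/6)].
Sum ≈ 4.1643.

4.1643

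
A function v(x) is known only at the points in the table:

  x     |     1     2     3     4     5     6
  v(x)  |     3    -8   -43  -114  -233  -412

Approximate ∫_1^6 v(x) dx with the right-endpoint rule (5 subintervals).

-810

Δx = 1.
Sum = 1·[(-8) + (-43) + (-114) + (-233) + (-412)] = -810.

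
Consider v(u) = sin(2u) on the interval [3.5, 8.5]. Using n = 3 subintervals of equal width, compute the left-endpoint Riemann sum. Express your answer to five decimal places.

1.26619

Δu = (8.5 − 3.5)/3 = 5/3.
Left endpoints: 3.5, 31/6, 41/6.
v(3.5) ≈ 0.65699, v(31/6) ≈ -0.78862, v(41/6) ≈ 0.89134.
Sum = Δu · [v(3.5) + v(31/6) + v(41/6)].
Sum ≈ 1.26619.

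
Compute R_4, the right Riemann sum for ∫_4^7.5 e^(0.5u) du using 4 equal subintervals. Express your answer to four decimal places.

Δu = (7.5 − 4)/4 = 0.875.
Right endpoints: 4.875, 5.75, 6.625, 7.5.
f(4.875) ≈ 11.4444, f(5.75) ≈ 17.7254, f(6.625) ≈ 27.4537, f(7.5) ≈ 42.5211.
Sum = Δu · [f(4.875) + f(5.75) + f(6.625) + f(7.5)].
Sum ≈ 86.7515.

86.7515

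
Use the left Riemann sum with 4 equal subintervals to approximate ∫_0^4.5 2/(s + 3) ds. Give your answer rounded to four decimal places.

Δs = (4.5 − 0)/4 = 1.125.
Left endpoints: 0, 1.125, 2.25, 3.375.
f(0) = 2/3, f(1.125) = 16/33, f(2.25) = 8/21, f(3.375) = 16/51.
Sum = Δs · [f(0) + f(1.125) + f(2.25) + f(3.375)].
Sum ≈ 2.0770.

2.0770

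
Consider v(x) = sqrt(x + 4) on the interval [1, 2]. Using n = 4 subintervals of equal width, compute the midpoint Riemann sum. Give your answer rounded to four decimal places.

2.3444

Δx = (2 − 1)/4 = 0.25.
Midpoints: 1.125, 1.375, 1.625, 1.875.
v(1.125) ≈ 2.2638, v(1.375) ≈ 2.3184, v(1.625) ≈ 2.3717, v(1.875) ≈ 2.4238.
Sum = Δx · [v(1.125) + v(1.375) + v(1.625) + v(1.875)].
Sum ≈ 2.3444.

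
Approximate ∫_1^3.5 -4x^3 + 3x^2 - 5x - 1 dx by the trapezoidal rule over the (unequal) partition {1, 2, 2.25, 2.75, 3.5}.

Subinterval widths: 1, 0.25, 0.5, 0.75.
f(1) = -7, f(2) = -31, f(2.25) = -42.625, f(2.75) = -75.25, f(3.5) = -153.25.
On each subinterval the trapezoid contributes (Δx_i/2)·[f(x_{i-1}) + f(x_i)].
Sum = -143.359375.

-143.359375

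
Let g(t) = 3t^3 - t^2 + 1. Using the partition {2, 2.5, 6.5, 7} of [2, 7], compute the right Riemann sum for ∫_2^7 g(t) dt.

Subinterval widths: 0.5, 4, 0.5.
Right endpoints: 2.5, 6.5, 7.
g(2.5) = 41.625, g(6.5) = 782.625, g(7) = 981.
Sum = Σ Δt_i · g(t_i).
Sum = 3641.8125.

3641.8125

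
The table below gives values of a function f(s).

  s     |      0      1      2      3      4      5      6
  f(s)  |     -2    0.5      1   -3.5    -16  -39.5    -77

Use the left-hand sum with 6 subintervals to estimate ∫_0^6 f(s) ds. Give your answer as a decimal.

Δs = 1.
Sum = 1·[(-2) + 0.5 + 1 + (-3.5) + (-16) + (-39.5)] = -59.5.

-59.5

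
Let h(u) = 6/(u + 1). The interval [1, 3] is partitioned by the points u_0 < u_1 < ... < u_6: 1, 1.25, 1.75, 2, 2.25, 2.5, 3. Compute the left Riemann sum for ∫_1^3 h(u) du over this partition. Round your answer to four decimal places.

Subinterval widths: 0.25, 0.5, 0.25, 0.25, 0.25, 0.5.
Left endpoints: 1, 1.25, 1.75, 2, 2.25, 2.5.
h(1) = 3, h(1.25) = 8/3, h(1.75) = 24/11, h(2) = 2, h(2.25) = 24/13, h(2.5) = 12/7.
Sum = Σ Δu_i · h(u_i).
Sum ≈ 4.4475.

4.4475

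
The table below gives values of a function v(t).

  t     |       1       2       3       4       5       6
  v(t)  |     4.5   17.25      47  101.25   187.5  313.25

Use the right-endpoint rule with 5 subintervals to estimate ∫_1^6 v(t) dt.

666.25

Δt = 1.
Sum = 1·[17.25 + 47 + 101.25 + 187.5 + 313.25] = 666.25.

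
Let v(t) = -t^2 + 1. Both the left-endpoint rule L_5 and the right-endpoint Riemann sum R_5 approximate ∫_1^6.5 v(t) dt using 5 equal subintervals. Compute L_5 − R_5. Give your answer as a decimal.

45.375

L_5 = -64.13.
R_5 = -109.505.
L_5 − R_5 = 45.375.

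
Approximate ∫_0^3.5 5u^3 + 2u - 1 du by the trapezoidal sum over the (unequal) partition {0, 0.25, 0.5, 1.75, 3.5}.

Subinterval widths: 0.25, 0.25, 1.25, 1.75.
f(0) = -1, f(0.25) = -0.421875, f(0.5) = 0.625, f(1.75) = 29.296875, f(3.5) = 220.375.
On each subinterval the trapezoid contributes (Δu_i/2)·[f(u_{i-1}) + f(u_i)].
Sum = 237.01171875.

237.01171875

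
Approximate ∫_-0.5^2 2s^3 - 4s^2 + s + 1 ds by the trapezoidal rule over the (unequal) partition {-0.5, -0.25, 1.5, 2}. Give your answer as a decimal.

Subinterval widths: 0.25, 1.75, 0.5.
f(-0.5) = -0.75, f(-0.25) = 0.46875, f(1.5) = 0.25, f(2) = 3.
On each subinterval the trapezoid contributes (Δs_i/2)·[f(s_{i-1}) + f(s_i)].
Sum = 1.40625.

1.40625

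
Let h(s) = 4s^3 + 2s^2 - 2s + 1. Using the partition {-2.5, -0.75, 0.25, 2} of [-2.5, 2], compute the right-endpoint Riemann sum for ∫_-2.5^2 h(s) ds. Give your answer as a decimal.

Subinterval widths: 1.75, 1, 1.75.
Right endpoints: -0.75, 0.25, 2.
h(-0.75) = 1.9375, h(0.25) = 0.6875, h(2) = 37.
Sum = Σ Δs_i · h(s_i).
Sum = 68.828125.

68.828125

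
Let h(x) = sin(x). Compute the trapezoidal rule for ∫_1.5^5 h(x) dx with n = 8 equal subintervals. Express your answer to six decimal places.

Δx = (5 − 1.5)/8 = 0.4375.
h(1.5) ≈ 0.997495, h(1.9375) ≈ 0.933514, h(2.375) ≈ 0.693685, h(2.8125) ≈ 0.323185, h(3.25) ≈ -0.108195, h(3.6875) ≈ -0.519194, h(4.125) ≈ -0.832391, h(4.5625) ≈ -0.988788, h(5) ≈ -0.958924.
T_8 = (Δx/2)·[h(x_0) + 2h(x_1) + ... + 2h(x_{7}) + h(x_8)].
Sum ≈ -0.209518.

-0.209518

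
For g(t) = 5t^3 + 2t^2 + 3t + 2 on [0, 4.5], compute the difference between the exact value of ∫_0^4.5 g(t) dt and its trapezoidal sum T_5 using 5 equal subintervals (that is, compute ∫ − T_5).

-21.718125

Exact integral: ∫_0^4.5 g(t) dt = 612.703125.
T_5 = 634.42125.
Error = 612.703125 − 634.42125 = -21.718125.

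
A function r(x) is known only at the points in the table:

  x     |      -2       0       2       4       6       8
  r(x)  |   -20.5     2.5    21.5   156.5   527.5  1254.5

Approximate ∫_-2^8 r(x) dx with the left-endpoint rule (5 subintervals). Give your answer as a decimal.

1375

Δx = 2.
Sum = 2·[(-20.5) + 2.5 + 21.5 + 156.5 + 527.5] = 1375.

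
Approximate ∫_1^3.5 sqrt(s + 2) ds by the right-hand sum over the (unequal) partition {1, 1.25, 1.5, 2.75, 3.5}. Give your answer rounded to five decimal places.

Subinterval widths: 0.25, 0.25, 1.25, 0.75.
Right endpoints: 1.25, 1.5, 2.75, 3.5.
f(1.25) ≈ 1.80278, f(1.5) ≈ 1.87083, f(2.75) ≈ 2.17945, f(3.5) ≈ 2.34521.
Sum = Σ Δs_i · f(s_i).
Sum ≈ 5.40162.

5.40162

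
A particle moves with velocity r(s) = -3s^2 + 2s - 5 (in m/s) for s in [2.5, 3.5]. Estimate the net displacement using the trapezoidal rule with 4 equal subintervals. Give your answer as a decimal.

-26.28125

Δs = (3.5 − 2.5)/4 = 0.25.
r(2.5) = -18.75, r(2.75) = -22.1875, r(3) = -26, r(3.25) = -30.1875, r(3.5) = -34.75.
T_4 = (Δs/2)·[r(s_0) + 2r(s_1) + 2r(s_2) + 2r(s_3) + r(s_4)].
Sum = -26.28125.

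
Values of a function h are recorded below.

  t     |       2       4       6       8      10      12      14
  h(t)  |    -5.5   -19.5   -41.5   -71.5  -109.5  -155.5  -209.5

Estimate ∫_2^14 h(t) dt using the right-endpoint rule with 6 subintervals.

Δt = 2.
Sum = 2·[(-19.5) + (-41.5) + (-71.5) + (-109.5) + (-155.5) + (-209.5)] = -1214.

-1214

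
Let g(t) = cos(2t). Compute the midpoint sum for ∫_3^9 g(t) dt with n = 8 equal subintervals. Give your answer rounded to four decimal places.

-0.2594

Δt = (9 − 3)/8 = 0.75.
Midpoints: 3.375, 4.125, 4.875, 5.625, 6.375, 7.125, 7.875, 8.625.
g(3.375) ≈ 0.8930, g(4.125) ≈ -0.3857, g(4.875) ≈ -0.9476, g(5.625) ≈ 0.2517, g(6.375) ≈ 0.9832, g(7.125) ≈ -0.1126, g(7.875) ≈ -0.9991, g(8.625) ≈ -0.0288.
Sum = Δt · [g(3.375) + g(4.125) + g(4.875) + ...].
Sum ≈ -0.2594.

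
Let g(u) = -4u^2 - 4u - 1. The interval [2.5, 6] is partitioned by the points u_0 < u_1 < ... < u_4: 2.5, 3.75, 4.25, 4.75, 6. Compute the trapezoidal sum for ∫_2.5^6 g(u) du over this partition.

Subinterval widths: 1.25, 0.5, 0.5, 1.25.
g(2.5) = -36, g(3.75) = -72.25, g(4.25) = -90.25, g(4.75) = -110.25, g(6) = -169.
On each subinterval the trapezoid contributes (Δu_i/2)·[g(u_{i-1}) + g(u_i)].
Sum = -332.9375.

-332.9375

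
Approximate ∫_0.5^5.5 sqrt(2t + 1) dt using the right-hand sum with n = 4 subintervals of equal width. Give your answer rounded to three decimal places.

Δt = (5.5 − 0.5)/4 = 1.25.
Right endpoints: 1.75, 3, 4.25, 5.5.
f(1.75) ≈ 2.121, f(3) ≈ 2.646, f(4.25) ≈ 3.082, f(5.5) ≈ 3.464.
Sum = Δt · [f(1.75) + f(3) + f(4.25) + f(5.5)].
Sum ≈ 14.142.

14.142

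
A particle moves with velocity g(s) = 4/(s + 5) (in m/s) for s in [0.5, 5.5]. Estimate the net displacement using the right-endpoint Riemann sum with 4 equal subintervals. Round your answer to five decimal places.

Δs = (5.5 − 0.5)/4 = 1.25.
Right endpoints: 1.75, 3, 4.25, 5.5.
g(1.75) = 16/27, g(3) = 0.5, g(4.25) = 16/37, g(5.5) = 8/21.
Sum = Δs · [g(1.75) + g(3) + g(4.25) + g(5.5)].
Sum ≈ 2.38247.

2.38247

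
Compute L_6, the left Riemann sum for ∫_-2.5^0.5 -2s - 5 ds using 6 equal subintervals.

-7.5

Δs = (0.5 − (-2.5))/6 = 0.5.
Left endpoints: -2.5, -2, -1.5, -1, -0.5, 0.
f(-2.5) = 0, f(-2) = -1, f(-1.5) = -2, f(-1) = -3, f(-0.5) = -4, f(0) = -5.
Sum = Δs · [f(-2.5) + f(-2) + f(-1.5) + ...].
Sum = -7.5.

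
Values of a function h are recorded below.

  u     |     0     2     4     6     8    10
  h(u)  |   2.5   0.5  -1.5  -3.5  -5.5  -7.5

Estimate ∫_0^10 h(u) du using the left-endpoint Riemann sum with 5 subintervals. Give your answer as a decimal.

-15

Δu = 2.
Sum = 2·[2.5 + 0.5 + (-1.5) + (-3.5) + (-5.5)] = -15.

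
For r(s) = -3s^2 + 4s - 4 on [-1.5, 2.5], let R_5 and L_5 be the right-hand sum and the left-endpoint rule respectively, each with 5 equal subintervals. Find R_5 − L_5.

3.2

R_5 = -26.68.
L_5 = -29.88.
R_5 − L_5 = 3.2.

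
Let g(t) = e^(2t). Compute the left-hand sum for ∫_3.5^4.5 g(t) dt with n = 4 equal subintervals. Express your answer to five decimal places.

2700.10060

Δt = (4.5 − 3.5)/4 = 0.25.
Left endpoints: 3.5, 3.75, 4, 4.25.
g(3.5) ≈ 1096.63316, g(3.75) ≈ 1808.04241, g(4) ≈ 2980.95799, g(4.25) ≈ 4914.76884.
Sum = Δt · [g(3.5) + g(3.75) + g(4) + g(4.25)].
Sum ≈ 2700.10060.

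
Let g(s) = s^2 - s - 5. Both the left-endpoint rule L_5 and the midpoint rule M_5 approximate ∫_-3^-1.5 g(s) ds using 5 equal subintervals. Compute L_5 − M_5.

1.27125

L_5 = 5.01.
M_5 = 3.73875.
L_5 − M_5 = 1.27125.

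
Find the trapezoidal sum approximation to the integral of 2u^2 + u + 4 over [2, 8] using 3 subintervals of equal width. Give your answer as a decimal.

Δu = (8 − 2)/3 = 2.
f(2) = 14, f(4) = 40, f(6) = 82, f(8) = 140.
T_3 = (Δu/2)·[f(u_0) + 2f(u_1) + 2f(u_2) + f(u_3)].
Sum = 398.

398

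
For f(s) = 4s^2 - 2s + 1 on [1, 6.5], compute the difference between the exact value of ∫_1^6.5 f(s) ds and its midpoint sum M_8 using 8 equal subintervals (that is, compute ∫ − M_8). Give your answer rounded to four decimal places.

Exact integral: ∫_1^6.5 f(s) ds ≈ 329.083333.
M_8 ≈ 328.216797.
Error ≈ 329.083333 − 328.216797 ≈ 0.8665.

0.8665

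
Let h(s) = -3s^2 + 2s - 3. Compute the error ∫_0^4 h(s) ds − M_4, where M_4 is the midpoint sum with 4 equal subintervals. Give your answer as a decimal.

Exact integral: ∫_0^4 h(s) ds = -60.
M_4 = -59.
Error = -60 − (-59) = -1.

-1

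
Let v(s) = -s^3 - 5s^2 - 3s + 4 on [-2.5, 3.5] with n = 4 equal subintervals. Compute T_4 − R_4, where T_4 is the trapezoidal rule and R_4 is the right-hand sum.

T_4 = -124.875.
R_4 = -204.75.
T_4 − R_4 = 79.875.

79.875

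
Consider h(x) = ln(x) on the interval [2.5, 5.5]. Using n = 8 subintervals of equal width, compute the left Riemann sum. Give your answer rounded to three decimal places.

3.935

Δx = (5.5 − 2.5)/8 = 0.375.
Left endpoints: 2.5, 2.875, 3.25, 3.625, 4, 4.375, 4.75, 5.125.
h(2.5) ≈ 0.916, h(2.875) ≈ 1.056, h(3.25) ≈ 1.179, h(3.625) ≈ 1.288, h(4) ≈ 1.386, h(4.375) ≈ 1.476, h(4.75) ≈ 1.558, h(5.125) ≈ 1.634.
Sum = Δx · [h(2.5) + h(2.875) + h(3.25) + ...].
Sum ≈ 3.935.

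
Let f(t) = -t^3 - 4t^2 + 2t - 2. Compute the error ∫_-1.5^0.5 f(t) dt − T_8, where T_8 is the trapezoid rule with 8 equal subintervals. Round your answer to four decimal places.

0.0521

Exact integral: ∫_-1.5^0.5 f(t) dt ≈ -9.416667.
T_8 = -9.46875.
Error ≈ -9.416667 − (-9.46875) ≈ 0.0521.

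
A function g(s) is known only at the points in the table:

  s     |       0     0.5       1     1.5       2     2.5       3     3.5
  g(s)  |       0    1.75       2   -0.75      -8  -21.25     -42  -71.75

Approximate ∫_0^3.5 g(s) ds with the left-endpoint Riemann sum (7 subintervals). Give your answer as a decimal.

-34.125

Δs = 0.5.
Sum = 0.5·[0 + 1.75 + 2 + (-0.75) + (-8) + (-21.25) + (-42)] = -34.125.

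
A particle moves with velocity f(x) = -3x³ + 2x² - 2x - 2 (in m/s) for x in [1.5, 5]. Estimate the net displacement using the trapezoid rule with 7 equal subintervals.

-417.59375

Δx = (5 − 1.5)/7 = 0.5.
f(1.5) = -10.625, f(2) = -22, f(2.5) = -41.375, f(3) = -71, f(3.5) = -113.125, f(4) = -170, f(4.5) = -243.875, f(5) = -337.
T_7 = (Δx/2)·[f(x_0) + 2f(x_1) + ... + 2f(x_{6}) + f(x_7)].
Sum = -417.59375.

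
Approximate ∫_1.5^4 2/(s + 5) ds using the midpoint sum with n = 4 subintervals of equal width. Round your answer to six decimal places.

Δs = (4 − 1.5)/4 = 0.625.
Midpoints: 1.8125, 2.4375, 3.0625, 3.6875.
f(1.8125) = 32/109, f(2.4375) = 32/119, f(3.0625) = 32/129, f(3.6875) = 32/139.
Sum = Δs · [f(1.8125) + f(2.4375) + f(3.0625) + f(3.6875)].
Sum ≈ 0.650477.

0.650477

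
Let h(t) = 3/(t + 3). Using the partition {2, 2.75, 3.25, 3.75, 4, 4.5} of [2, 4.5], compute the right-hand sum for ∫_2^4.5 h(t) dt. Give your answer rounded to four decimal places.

1.1607

Subinterval widths: 0.75, 0.5, 0.5, 0.25, 0.5.
Right endpoints: 2.75, 3.25, 3.75, 4, 4.5.
h(2.75) = 12/23, h(3.25) = 0.48, h(3.75) = 4/9, h(4) = 3/7, h(4.5) = 0.4.
Sum = Σ Δt_i · h(t_i).
Sum ≈ 1.1607.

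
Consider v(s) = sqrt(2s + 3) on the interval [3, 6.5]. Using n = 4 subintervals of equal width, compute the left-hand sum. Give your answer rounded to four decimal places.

11.8905

Δs = (6.5 − 3)/4 = 0.875.
Left endpoints: 3, 3.875, 4.75, 5.625.
v(3) ≈ 3.0000, v(3.875) ≈ 3.2787, v(4.75) ≈ 3.5355, v(5.625) ≈ 3.7749.
Sum = Δs · [v(3) + v(3.875) + v(4.75) + v(5.625)].
Sum ≈ 11.8905.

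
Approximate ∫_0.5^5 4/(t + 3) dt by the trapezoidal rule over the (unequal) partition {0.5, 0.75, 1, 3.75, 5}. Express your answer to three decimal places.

Subinterval widths: 0.25, 0.25, 2.75, 1.25.
f(0.5) = 8/7, f(0.75) = 16/15, f(1) = 1, f(3.75) = 16/27, f(5) = 0.5.
On each subinterval the trapezoid contributes (Δt_i/2)·[f(t_{i-1}) + f(t_i)].
Sum ≈ 3.407.

3.407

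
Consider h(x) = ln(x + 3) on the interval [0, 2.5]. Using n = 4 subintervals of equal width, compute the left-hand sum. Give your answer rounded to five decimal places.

3.38594

Δx = (2.5 − 0)/4 = 0.625.
Left endpoints: 0, 0.625, 1.25, 1.875.
h(0) ≈ 1.09861, h(0.625) ≈ 1.28785, h(1.25) ≈ 1.44692, h(1.875) ≈ 1.58412.
Sum = Δx · [h(0) + h(0.625) + h(1.25) + h(1.875)].
Sum ≈ 3.38594.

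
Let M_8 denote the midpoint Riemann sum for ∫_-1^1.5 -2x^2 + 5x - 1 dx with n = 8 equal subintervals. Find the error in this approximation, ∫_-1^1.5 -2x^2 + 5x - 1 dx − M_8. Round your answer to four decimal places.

Exact integral: ∫_-1^1.5 f(x) dx ≈ -2.291667.
M_8 ≈ -2.250977.
Error ≈ -2.291667 − (-2.250977) ≈ -0.0407.

-0.0407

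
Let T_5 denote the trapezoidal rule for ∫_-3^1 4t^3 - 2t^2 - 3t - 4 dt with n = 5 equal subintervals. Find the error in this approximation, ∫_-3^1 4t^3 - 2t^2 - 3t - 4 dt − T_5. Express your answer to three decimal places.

5.973

Exact integral: ∫_-3^1 f(t) dt ≈ -102.66667.
T_5 = -108.64.
Error ≈ -102.66667 − (-108.64) ≈ 5.973.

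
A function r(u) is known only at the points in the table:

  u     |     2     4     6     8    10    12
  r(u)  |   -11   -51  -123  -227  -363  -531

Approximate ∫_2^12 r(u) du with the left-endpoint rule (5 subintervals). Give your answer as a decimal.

Δu = 2.
Sum = 2·[(-11) + (-51) + (-123) + (-227) + (-363)] = -1550.

-1550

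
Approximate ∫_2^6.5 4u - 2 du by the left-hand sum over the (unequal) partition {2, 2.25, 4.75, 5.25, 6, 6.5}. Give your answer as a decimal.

52.75

Subinterval widths: 0.25, 2.5, 0.5, 0.75, 0.5.
Left endpoints: 2, 2.25, 4.75, 5.25, 6.
f(2) = 6, f(2.25) = 7, f(4.75) = 17, f(5.25) = 19, f(6) = 22.
Sum = Σ Δu_i · f(u_i).
Sum = 52.75.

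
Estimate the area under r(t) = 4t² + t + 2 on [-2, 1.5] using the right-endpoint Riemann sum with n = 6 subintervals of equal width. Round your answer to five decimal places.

21.06481

Δt = (1.5 − (-2))/6 = 7/12.
Right endpoints: -17/12, -5/6, -0.25, 1/3, 11/12, 1.5.
r(-17/12) = 155/18, r(-5/6) = 71/18, r(-0.25) = 2, r(1/3) = 25/9, r(11/12) = 113/18, r(1.5) = 12.5.
Sum = Δt · [r(-17/12) + r(-5/6) + r(-0.25) + ...].
Sum ≈ 21.06481.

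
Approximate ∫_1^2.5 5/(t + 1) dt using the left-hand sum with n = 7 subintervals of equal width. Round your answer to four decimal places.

Δt = (2.5 − 1)/7 = 3/14.
Left endpoints: 1, 17/14, 10/7, 23/14, 13/7, 29/14, 16/7.
f(1) = 2.5, f(17/14) = 70/31, f(10/7) = 35/17, f(23/14) = 70/37, f(13/7) = 1.75, f(29/14) = 70/43, f(16/7) = 35/23.
Sum = Δt · [f(1) + f(17/14) + f(10/7) + ...].
Sum ≈ 2.9161.

2.9161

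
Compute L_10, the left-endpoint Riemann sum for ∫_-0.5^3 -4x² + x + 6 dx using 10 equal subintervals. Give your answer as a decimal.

Δx = (3 − (-0.5))/10 = 0.35.
Left endpoints: -0.5, -0.15, 0.2, 0.55, 0.9, 1.25, 1.6, 1.95, 2.3, 2.65.
f(-0.5) = 4.5, f(-0.15) = 5.76, f(0.2) = 6.04, f(0.55) = 5.34, f(0.9) = 3.66, f(1.25) = 1, f(1.6) = -2.64, f(1.95) = -7.26, f(2.3) = -12.86, f(2.65) = -19.44.
Sum = Δx · [f(-0.5) + f(-0.15) + f(0.2) + ...].
Sum = -5.565.

-5.565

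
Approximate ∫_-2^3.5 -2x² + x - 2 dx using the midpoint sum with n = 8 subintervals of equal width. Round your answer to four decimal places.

-40.3584

Δx = (3.5 − (-2))/8 = 0.6875.
Midpoints: -1.65625, -0.96875, -0.28125, 0.40625, 1.09375, 1.78125, 2.46875, 3.15625.
f(-1.65625) = -4681/512, f(-0.96875) = -2481/512, f(-0.28125) = -1249/512, f(0.40625) = -985/512, f(1.09375) = -1689/512, f(1.78125) = -3361/512, f(2.46875) = -6001/512, f(3.15625) = -9609/512.
Sum = Δx · [f(-1.65625) + f(-0.96875) + f(-0.28125) + ...].
Sum ≈ -40.3584.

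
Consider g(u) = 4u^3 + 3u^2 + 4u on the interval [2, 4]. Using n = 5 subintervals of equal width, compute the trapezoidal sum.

Δu = (4 − 2)/5 = 0.4.
g(2) = 52, g(2.4) = 82.176, g(2.8) = 122.528, g(3.2) = 174.592, g(3.6) = 239.904, g(4) = 320.
T_5 = (Δu/2)·[g(u_0) + 2g(u_1) + ... + 2g(u_{4}) + g(u_5)].
Sum = 322.08.

322.08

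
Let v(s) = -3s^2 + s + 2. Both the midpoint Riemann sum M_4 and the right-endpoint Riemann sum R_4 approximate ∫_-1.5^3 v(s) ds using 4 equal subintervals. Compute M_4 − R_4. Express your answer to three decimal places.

13.131

M_4 ≈ -16.57617.
R_4 = -29.70703125.
M_4 − R_4 ≈ 13.131.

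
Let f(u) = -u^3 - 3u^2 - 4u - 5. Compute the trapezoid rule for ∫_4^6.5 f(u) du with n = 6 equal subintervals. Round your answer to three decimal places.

-659.247

Δu = (6.5 − 4)/6 = 5/12.
f(4) = -133, f(53/12) = -289169/1728, f(29/6) = -44783/216, f(5.25) = -253.390625, f(17/3) = -8261/27, f(73/12) = -631549/1728, f(6.5) = -432.375.
T_6 = (Δu/2)·[f(u_0) + 2f(u_1) + ... + 2f(u_{5}) + f(u_6)].
Sum ≈ -659.247.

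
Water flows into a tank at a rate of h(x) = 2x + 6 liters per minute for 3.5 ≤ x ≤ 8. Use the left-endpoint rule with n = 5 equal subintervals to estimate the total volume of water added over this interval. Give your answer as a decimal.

Δx = (8 − 3.5)/5 = 0.9.
Left endpoints: 3.5, 4.4, 5.3, 6.2, 7.1.
h(3.5) = 13, h(4.4) = 14.8, h(5.3) = 16.6, h(6.2) = 18.4, h(7.1) = 20.2.
Sum = Δx · [h(3.5) + h(4.4) + h(5.3) + h(6.2) + h(7.1)].
Sum = 74.7.

74.7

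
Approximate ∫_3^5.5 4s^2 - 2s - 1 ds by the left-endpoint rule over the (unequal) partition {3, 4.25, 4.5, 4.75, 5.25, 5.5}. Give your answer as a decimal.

Subinterval widths: 1.25, 0.25, 0.25, 0.5, 0.25.
Left endpoints: 3, 4.25, 4.5, 4.75, 5.25.
f(3) = 29, f(4.25) = 62.75, f(4.5) = 71, f(4.75) = 79.75, f(5.25) = 98.75.
Sum = Σ Δs_i · f(s_i).
Sum = 134.25.

134.25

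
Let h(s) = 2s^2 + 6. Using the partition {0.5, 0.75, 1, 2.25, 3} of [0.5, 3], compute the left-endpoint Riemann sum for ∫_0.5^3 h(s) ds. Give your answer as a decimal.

25.5

Subinterval widths: 0.25, 0.25, 1.25, 0.75.
Left endpoints: 0.5, 0.75, 1, 2.25.
h(0.5) = 6.5, h(0.75) = 7.125, h(1) = 8, h(2.25) = 16.125.
Sum = Σ Δs_i · h(s_i).
Sum = 25.5.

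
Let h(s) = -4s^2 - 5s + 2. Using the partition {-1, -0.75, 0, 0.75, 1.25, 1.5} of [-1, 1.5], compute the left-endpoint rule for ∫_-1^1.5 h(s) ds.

Subinterval widths: 0.25, 0.75, 0.75, 0.5, 0.25.
Left endpoints: -1, -0.75, 0, 0.75, 1.25.
h(-1) = 3, h(-0.75) = 3.5, h(0) = 2, h(0.75) = -4, h(1.25) = -10.5.
Sum = Σ Δs_i · h(s_i).
Sum = 0.25.

0.25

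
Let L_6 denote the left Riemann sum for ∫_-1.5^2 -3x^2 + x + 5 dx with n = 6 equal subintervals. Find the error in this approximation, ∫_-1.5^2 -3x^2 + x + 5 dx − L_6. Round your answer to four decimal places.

Exact integral: ∫_-1.5^2 f(x) dx = 7.
L_6 ≈ 6.914931.
Error ≈ 7 − 6.914931 ≈ 0.0851.

0.0851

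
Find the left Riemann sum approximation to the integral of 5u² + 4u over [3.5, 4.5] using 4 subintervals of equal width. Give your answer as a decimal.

Δu = (4.5 − 3.5)/4 = 0.25.
Left endpoints: 3.5, 3.75, 4, 4.25.
f(3.5) = 75.25, f(3.75) = 85.3125, f(4) = 96, f(4.25) = 107.3125.
Sum = Δu · [f(3.5) + f(3.75) + f(4) + f(4.25)].
Sum = 90.96875.

90.96875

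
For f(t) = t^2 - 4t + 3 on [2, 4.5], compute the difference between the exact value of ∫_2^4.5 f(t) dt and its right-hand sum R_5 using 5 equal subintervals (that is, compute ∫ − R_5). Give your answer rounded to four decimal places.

Exact integral: ∫_2^4.5 f(t) dt ≈ 2.708333.
R_5 = 4.375.
Error ≈ 2.708333 − 4.375 ≈ -1.6667.

-1.6667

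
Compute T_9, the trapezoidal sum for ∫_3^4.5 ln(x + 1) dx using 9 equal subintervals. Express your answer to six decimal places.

Δx = (4.5 − 3)/9 = 1/6.
f(3) ≈ 1.386294, f(19/6) ≈ 1.427116, f(10/3) ≈ 1.466337, f(3.5) ≈ 1.504077, f(11/3) ≈ 1.540445, f(23/6) ≈ 1.575536, f(4) ≈ 1.609438, f(25/6) ≈ 1.642228, f(13/3) ≈ 1.673976, f(4.5) ≈ 1.704748.
T_9 = (Δx/2)·[f(x_0) + 2f(x_1) + ... + 2f(x_{8}) + f(x_9)].
Sum ≈ 2.330779.

2.330779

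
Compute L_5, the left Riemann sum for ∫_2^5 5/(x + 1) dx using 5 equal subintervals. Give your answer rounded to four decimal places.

Δx = (5 − 2)/5 = 0.6.
Left endpoints: 2, 2.6, 3.2, 3.8, 4.4.
f(2) = 5/3, f(2.6) = 25/18, f(3.2) = 25/21, f(3.8) = 25/24, f(4.4) = 25/27.
Sum = Δx · [f(2) + f(2.6) + f(3.2) + f(3.8) + f(4.4)].
Sum ≈ 3.7282.

3.7282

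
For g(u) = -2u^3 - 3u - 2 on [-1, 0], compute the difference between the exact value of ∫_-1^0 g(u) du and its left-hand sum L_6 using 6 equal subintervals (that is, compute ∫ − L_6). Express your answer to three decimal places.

Exact integral: ∫_-1^0 g(u) du = 0.
L_6 ≈ 0.43056.
Error ≈ 0 − 0.43056 ≈ -0.431.

-0.431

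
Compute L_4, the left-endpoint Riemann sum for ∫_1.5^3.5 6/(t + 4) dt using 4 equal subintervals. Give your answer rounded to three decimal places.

1.936

Δt = (3.5 − 1.5)/4 = 0.5.
Left endpoints: 1.5, 2, 2.5, 3.
f(1.5) = 12/11, f(2) = 1, f(2.5) = 12/13, f(3) = 6/7.
Sum = Δt · [f(1.5) + f(2) + f(2.5) + f(3)].
Sum ≈ 1.936.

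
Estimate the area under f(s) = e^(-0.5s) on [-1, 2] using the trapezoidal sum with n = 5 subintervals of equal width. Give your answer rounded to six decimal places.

Δs = (2 − (-1))/5 = 0.6.
f(-1) ≈ 1.648721, f(-0.4) ≈ 1.221403, f(0.2) ≈ 0.904837, f(0.8) ≈ 0.670320, f(1.4) ≈ 0.496585, f(2) ≈ 0.367879.
T_5 = (Δs/2)·[f(s_0) + 2f(s_1) + ... + 2f(s_{4}) + f(s_5)].
Sum ≈ 2.580868.

2.580868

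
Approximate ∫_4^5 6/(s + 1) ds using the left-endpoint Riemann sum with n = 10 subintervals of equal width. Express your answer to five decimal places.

Δs = (5 − 4)/10 = 0.1.
Left endpoints: 4, 4.1, 4.2, 4.3, 4.4, 4.5, 4.6, 4.7, 4.8, 4.9.
f(4) = 1.2, f(4.1) = 20/17, f(4.2) = 15/13, f(4.3) = 60/53, f(4.4) = 10/9, f(4.5) = 12/11, f(4.6) = 15/14, f(4.7) = 20/19, f(4.8) = 30/29, f(4.9) = 60/59.
Sum = Δs · [f(4) + f(4.1) + f(4.2) + ...].
Sum ≈ 1.10399.

1.10399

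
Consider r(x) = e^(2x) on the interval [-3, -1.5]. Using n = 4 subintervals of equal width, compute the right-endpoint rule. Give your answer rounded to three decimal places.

Δx = (-1.5 − (-3))/4 = 0.375.
Right endpoints: -2.625, -2.25, -1.875, -1.5.
r(-2.625) ≈ 0.005, r(-2.25) ≈ 0.011, r(-1.875) ≈ 0.024, r(-1.5) ≈ 0.050.
Sum = Δx · [r(-2.625) + r(-2.25) + r(-1.875) + r(-1.5)].
Sum ≈ 0.034.

0.034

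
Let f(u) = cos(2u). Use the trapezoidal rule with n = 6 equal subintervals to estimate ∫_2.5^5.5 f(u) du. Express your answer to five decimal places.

-0.01879

Δu = (5.5 − 2.5)/6 = 0.5.
f(2.5) ≈ 0.28366, f(3) ≈ 0.96017, f(3.5) ≈ 0.75390, f(4) ≈ -0.14550, f(4.5) ≈ -0.91113, f(5) ≈ -0.83907, f(5.5) ≈ 0.00443.
T_6 = (Δu/2)·[f(u_0) + 2f(u_1) + ... + 2f(u_{5}) + f(u_6)].
Sum ≈ -0.01879.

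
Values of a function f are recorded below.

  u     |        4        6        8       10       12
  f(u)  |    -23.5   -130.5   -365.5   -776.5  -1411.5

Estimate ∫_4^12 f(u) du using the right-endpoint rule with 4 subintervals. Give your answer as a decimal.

Δu = 2.
Sum = 2·[(-130.5) + (-365.5) + (-776.5) + (-1411.5)] = -5368.

-5368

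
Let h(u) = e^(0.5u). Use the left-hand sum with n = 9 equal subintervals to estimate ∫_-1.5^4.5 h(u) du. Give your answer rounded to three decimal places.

Δu = (4.5 − (-1.5))/9 = 2/3.
Left endpoints: -1.5, -5/6, -1/6, 0.5, 7/6, 11/6, 2.5, 19/6, 23/6.
h(-1.5) ≈ 0.472, h(-5/6) ≈ 0.659, h(-1/6) ≈ 0.920, h(0.5) ≈ 1.284, h(7/6) ≈ 1.792, h(11/6) ≈ 2.501, h(2.5) ≈ 3.490, h(19/6) ≈ 4.871, h(23/6) ≈ 6.798.
Sum = Δu · [h(-1.5) + h(-5/6) + h(-1/6) + ...].
Sum ≈ 15.192.

15.192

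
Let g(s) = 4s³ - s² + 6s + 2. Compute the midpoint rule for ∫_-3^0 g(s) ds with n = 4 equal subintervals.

Δs = (0 − (-3))/4 = 0.75.
Midpoints: -2.625, -1.875, -1.125, -0.375.
g(-2.625) = -92.9921875, g(-1.875) = -39.1328125, g(-1.125) = -11.7109375, g(-0.375) = -0.6015625.
Sum = Δs · [g(-2.625) + g(-1.875) + g(-1.125) + g(-0.375)].
Sum = -108.328125.

-108.328125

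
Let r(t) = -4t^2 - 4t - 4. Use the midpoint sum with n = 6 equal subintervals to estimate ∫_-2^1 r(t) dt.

-17.75

Δt = (1 − (-2))/6 = 0.5.
Midpoints: -1.75, -1.25, -0.75, -0.25, 0.25, 0.75.
r(-1.75) = -9.25, r(-1.25) = -5.25, r(-0.75) = -3.25, r(-0.25) = -3.25, r(0.25) = -5.25, r(0.75) = -9.25.
Sum = Δt · [r(-1.75) + r(-1.25) + r(-0.75) + ...].
Sum = -17.75.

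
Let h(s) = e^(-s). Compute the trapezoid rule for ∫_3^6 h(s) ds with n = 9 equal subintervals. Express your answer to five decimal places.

Δs = (6 − 3)/9 = 1/3.
h(3) ≈ 0.04979, h(10/3) ≈ 0.03567, h(11/3) ≈ 0.02556, h(4) ≈ 0.01832, h(13/3) ≈ 0.01312, h(14/3) ≈ 0.00940, h(5) ≈ 0.00674, h(16/3) ≈ 0.00483, h(17/3) ≈ 0.00346, h(6) ≈ 0.00248.
T_9 = (Δs/2)·[h(s_0) + 2h(s_1) + ... + 2h(s_{8}) + h(s_9)].
Sum ≈ 0.04775.

0.04775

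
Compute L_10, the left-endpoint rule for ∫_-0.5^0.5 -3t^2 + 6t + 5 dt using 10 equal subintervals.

Δt = (0.5 − (-0.5))/10 = 0.1.
Left endpoints: -0.5, -0.4, -0.3, -0.2, -0.1, 0, 0.1, 0.2, 0.3, 0.4.
f(-0.5) = 1.25, f(-0.4) = 2.12, f(-0.3) = 2.93, f(-0.2) = 3.68, f(-0.1) = 4.37, f(0) = 5, f(0.1) = 5.57, f(0.2) = 6.08, f(0.3) = 6.53, f(0.4) = 6.92.
Sum = Δt · [f(-0.5) + f(-0.4) + f(-0.3) + ...].
Sum = 4.445.

4.445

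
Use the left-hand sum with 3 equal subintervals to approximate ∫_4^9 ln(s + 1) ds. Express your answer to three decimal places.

Δs = (9 − 4)/3 = 5/3.
Left endpoints: 4, 17/3, 22/3.
f(4) ≈ 1.609, f(17/3) ≈ 1.897, f(22/3) ≈ 2.120.
Sum = Δs · [f(4) + f(17/3) + f(22/3)].
Sum ≈ 9.378.

9.378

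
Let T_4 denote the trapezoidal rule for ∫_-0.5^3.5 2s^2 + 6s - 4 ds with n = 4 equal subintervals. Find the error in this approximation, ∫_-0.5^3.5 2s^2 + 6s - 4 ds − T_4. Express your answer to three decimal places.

-1.333

Exact integral: ∫_-0.5^3.5 f(s) ds ≈ 48.66667.
T_4 = 50.
Error ≈ 48.66667 − 50 ≈ -1.333.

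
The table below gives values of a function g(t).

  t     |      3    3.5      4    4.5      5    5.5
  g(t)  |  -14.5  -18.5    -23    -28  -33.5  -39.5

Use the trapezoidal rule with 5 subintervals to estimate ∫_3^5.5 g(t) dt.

Δt = 0.5.
T_5 = (0.5/2)·[(-14.5) + 2·(-18.5) + 2·(-23) + 2·(-28) + 2·(-33.5) + (-39.5)] = -65.

-65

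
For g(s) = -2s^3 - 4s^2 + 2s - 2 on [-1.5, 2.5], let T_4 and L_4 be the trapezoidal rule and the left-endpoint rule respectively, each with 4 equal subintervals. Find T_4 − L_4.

-23

T_4 = -51.
L_4 = -28.
T_4 − L_4 = -23.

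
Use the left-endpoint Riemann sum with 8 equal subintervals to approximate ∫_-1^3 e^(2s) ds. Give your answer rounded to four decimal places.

Δs = (3 − (-1))/8 = 0.5.
Left endpoints: -1, -0.5, 0, 0.5, 1, 1.5, 2, 2.5.
f(-1) ≈ 0.1353, f(-0.5) ≈ 0.3679, f(0) ≈ 1.0000, f(0.5) ≈ 2.7183, f(1) ≈ 7.3891, f(1.5) ≈ 20.0855, f(2) ≈ 54.5982, f(2.5) ≈ 148.4132.
Sum = Δs · [f(-1) + f(-0.5) + f(0) + ...].
Sum ≈ 117.3537.

117.3537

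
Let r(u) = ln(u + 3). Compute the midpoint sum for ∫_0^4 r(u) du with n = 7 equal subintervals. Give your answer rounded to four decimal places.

6.3281

Δu = (4 − 0)/7 = 4/7.
Midpoints: 2/7, 6/7, 10/7, 2, 18/7, 22/7, 26/7.
r(2/7) ≈ 1.1896, r(6/7) ≈ 1.3499, r(10/7) ≈ 1.4881, r(2) ≈ 1.6094, r(18/7) ≈ 1.7177, r(22/7) ≈ 1.8153, r(26/7) ≈ 1.9042.
Sum = Δu · [r(2/7) + r(6/7) + r(10/7) + ...].
Sum ≈ 6.3281.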